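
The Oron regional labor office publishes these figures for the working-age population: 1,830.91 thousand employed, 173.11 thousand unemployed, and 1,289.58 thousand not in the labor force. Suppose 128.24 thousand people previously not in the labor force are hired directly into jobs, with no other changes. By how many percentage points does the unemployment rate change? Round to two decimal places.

The unemployment rate changes by −0.52 percentage points.

Initially, labor force = 1,830.91 + 173.11 = 2,004.02 thousand, so u = 173.11/2,004.02 = 8.64%.
After the change, employed and labor force both rise by 128.24; unemployed unchanged → E = 1,959.15, U = 173.11, labor force = 2,132.26 thousand.
New unemployment rate = 173.11 / 2,132.26 = 8.12%.
Change = 8.12% − 8.64% = −0.52 percentage points.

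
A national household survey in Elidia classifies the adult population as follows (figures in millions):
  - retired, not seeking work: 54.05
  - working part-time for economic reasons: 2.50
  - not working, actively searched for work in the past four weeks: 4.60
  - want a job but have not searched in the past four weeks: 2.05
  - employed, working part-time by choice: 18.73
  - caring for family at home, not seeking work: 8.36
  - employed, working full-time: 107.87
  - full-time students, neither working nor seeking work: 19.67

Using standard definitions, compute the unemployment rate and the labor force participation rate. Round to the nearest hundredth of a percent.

Unemployment rate ≈ 3.44%; labor force participation rate ≈ 61.38%.

Employed = 2.50 + 18.73 + 107.87 = 129.10 million (anyone who worked, including part-time for economic reasons, counts as employed).
Unemployed = 4.60 million.
Labor force = 129.10 + 4.60 = 133.70 million.
Not in labor force = 54.05 + 2.05 + 8.36 + 19.67 = 84.13 million (those not working and not actively searching are outside the labor force — including those who want a job but have given up searching).
Civilian working-age population = 133.70 + 84.13 = 217.83 million.
Unemployment rate = 4.60 / 133.70 = 3.44%.
Labor force participation rate = 133.70 / 217.83 = 61.38%.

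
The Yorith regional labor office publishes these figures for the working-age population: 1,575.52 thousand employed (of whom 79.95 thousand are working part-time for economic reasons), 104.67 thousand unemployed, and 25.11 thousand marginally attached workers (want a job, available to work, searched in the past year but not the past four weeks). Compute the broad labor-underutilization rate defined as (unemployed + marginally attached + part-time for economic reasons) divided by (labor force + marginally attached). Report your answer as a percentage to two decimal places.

Labor force = 1,575.52 + 104.67 = 1,680.19 thousand.
Numerator = 104.67 + 25.11 + 79.95 = 209.73 thousand.
Denominator = 1,680.19 + 25.11 = 1,705.30 thousand.
Broad rate = 209.73 / 1,705.30 = 12.30%.

Broad underutilization rate ≈ 12.30%.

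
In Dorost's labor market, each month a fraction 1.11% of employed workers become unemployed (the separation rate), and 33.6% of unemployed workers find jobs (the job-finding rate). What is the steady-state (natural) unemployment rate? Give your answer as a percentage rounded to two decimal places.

At steady state the flows balance: s·E = f·U, so U/(E+U) = s/(s+f).
u* = 1.11 / (1.11 + 33.6) = 1.11 / 34.71 = 3.20%.

Steady-state unemployment rate ≈ 3.20%.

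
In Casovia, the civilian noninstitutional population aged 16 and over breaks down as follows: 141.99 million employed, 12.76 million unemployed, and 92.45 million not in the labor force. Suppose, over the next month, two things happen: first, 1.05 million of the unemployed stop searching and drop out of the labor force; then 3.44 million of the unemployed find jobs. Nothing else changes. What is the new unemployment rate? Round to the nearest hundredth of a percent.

Initially, labor force = 141.99 + 12.76 = 154.75 million, so u = 12.76/154.75 = 8.25%.
After the first change, unemployed and labor force both fall by 1.05 → E = 141.99, U = 11.71, labor force = 153.70 million.
After the second change, unemployed falls and employed rises by 3.44; labor force unchanged → E = 145.43, U = 8.27, labor force = 153.70 million.
New unemployment rate = 8.27 / 153.70 = 5.38%.

New unemployment rate ≈ 5.38%.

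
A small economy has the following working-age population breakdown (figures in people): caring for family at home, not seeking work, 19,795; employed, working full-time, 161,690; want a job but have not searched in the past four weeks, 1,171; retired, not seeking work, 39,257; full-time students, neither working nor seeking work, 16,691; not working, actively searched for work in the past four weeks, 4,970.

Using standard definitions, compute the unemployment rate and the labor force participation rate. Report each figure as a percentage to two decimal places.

Unemployment rate ≈ 2.98%; labor force participation rate ≈ 68.42%.

Employed = 161,690.
Unemployed = 4,970.
Labor force = 161,690 + 4,970 = 166,660.
Not in labor force = 19,795 + 1,171 + 39,257 + 16,691 = 76,914 (those not working and not actively searching are outside the labor force — including those who want a job but have given up searching).
Civilian working-age population = 166,660 + 76,914 = 243,574.
Unemployment rate = 4,970 / 166,660 = 2.98%.
Labor force participation rate = 166,660 / 243,574 = 68.42%.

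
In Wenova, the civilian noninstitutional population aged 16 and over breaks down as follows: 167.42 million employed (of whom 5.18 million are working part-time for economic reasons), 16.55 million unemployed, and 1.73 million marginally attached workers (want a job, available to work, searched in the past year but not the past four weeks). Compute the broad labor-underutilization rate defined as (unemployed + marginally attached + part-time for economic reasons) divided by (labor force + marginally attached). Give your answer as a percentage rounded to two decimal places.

Broad underutilization rate ≈ 12.63%.

Labor force = 167.42 + 16.55 = 183.97 million.
Numerator = 16.55 + 1.73 + 5.18 = 23.46 million.
Denominator = 183.97 + 1.73 = 185.70 million.
Broad rate = 23.46 / 185.70 = 12.63%.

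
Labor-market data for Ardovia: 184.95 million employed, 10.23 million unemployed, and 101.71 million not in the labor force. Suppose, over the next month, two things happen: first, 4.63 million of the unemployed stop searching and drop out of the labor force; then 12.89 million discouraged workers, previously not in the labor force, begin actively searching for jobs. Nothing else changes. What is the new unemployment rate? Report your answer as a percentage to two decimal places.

Initially, labor force = 184.95 + 10.23 = 195.18 million, so u = 10.23/195.18 = 5.24%.
After the first change, unemployed and labor force both fall by 4.63 → E = 184.95, U = 5.60, labor force = 190.55 million.
After the second change, unemployed and labor force both rise by 12.89 → E = 184.95, U = 18.49, labor force = 203.44 million.
New unemployment rate = 18.49 / 203.44 = 9.09%.

New unemployment rate ≈ 9.09%.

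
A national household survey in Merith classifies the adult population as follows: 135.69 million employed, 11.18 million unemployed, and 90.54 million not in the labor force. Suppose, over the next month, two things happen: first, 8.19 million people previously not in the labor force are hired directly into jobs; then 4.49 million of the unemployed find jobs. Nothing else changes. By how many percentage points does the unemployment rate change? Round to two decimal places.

Initially, labor force = 135.69 + 11.18 = 146.87 million, so u = 11.18/146.87 = 7.61%.
After the first change, employed and labor force both rise by 8.19; unemployed unchanged → E = 143.88, U = 11.18, labor force = 155.06 million.
After the second change, unemployed falls and employed rises by 4.49; labor force unchanged → E = 148.37, U = 6.69, labor force = 155.06 million.
New unemployment rate = 6.69 / 155.06 = 4.31%.
Change = 4.31% − 7.61% = −3.30 percentage points.

The unemployment rate changes by −3.30 percentage points.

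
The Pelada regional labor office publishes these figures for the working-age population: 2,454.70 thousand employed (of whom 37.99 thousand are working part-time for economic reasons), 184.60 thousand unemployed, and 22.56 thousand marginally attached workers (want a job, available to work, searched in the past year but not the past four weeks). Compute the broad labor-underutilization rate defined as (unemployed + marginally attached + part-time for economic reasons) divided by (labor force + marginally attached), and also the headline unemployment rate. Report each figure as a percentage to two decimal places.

Broad underutilization rate ≈ 9.21%; headline unemployment rate ≈ 6.99%.

Labor force = 2,454.70 + 184.60 = 2,639.30 thousand.
Numerator = 184.60 + 22.56 + 37.99 = 245.15 thousand.
Denominator = 2,639.30 + 22.56 = 2,661.86 thousand.
Broad rate = 245.15 / 2,661.86 = 9.21%.
Headline unemployment rate = 184.60 / 2,639.30 = 6.99%.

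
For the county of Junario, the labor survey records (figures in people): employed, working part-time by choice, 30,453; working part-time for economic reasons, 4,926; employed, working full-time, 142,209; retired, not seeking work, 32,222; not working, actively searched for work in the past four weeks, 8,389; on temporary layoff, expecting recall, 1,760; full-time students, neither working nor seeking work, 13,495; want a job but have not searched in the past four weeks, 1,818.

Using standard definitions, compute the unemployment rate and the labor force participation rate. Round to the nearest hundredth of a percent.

Employed = 30,453 + 4,926 + 142,209 = 177,588 (anyone who worked, including part-time for economic reasons, counts as employed).
Unemployed = 8,389 + 1,760 = 10,149 (jobless and actively searching, or on temporary layoff).
Labor force = 177,588 + 10,149 = 187,737.
Not in labor force = 32,222 + 13,495 + 1,818 = 47,535 (those not working and not actively searching are outside the labor force — including those who want a job but have given up searching).
Civilian working-age population = 187,737 + 47,535 = 235,272.
Unemployment rate = 10,149 / 187,737 = 5.41%.
Labor force participation rate = 187,737 / 235,272 = 79.80%.

Unemployment rate ≈ 5.41%; labor force participation rate ≈ 79.80%.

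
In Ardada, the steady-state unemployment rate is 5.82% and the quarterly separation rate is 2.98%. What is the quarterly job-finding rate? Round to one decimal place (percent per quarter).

Job-finding rate ≈ 48.2% per quarter.

From u* = s/(s+f): f = s·(1−u)/u.
f = 2.98 × (1 − 0.0582) / 0.0582 = 2.8066 / 0.0582 ≈ 48.2% per quarter.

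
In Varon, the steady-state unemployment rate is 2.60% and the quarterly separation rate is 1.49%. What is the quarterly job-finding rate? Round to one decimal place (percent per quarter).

From u* = s/(s+f): f = s·(1−u)/u.
f = 1.49 × (1 − 0.0260) / 0.0260 = 1.4513 / 0.0260 ≈ 55.8% per quarter.

Job-finding rate ≈ 55.8% per quarter.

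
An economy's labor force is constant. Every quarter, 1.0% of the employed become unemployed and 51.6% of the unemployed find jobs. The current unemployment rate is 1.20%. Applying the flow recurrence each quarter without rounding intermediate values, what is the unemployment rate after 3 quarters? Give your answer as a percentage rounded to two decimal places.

With a fixed labor force, u_{t+1} = u_t + s·(1−u_t) − f·u_t = u_t·(1−s−f) + s.
Here 1−s−f = 0.474 and s = 0.010.
u_1 = 0.012000 × 0.474 + 0.010 = 0.015688.
u_2 = 0.015688 × 0.474 + 0.010 = 0.017436.
u_3 = 0.017436 × 0.474 + 0.010 = 0.018265.

Unemployment rate after three quarters ≈ 1.83%.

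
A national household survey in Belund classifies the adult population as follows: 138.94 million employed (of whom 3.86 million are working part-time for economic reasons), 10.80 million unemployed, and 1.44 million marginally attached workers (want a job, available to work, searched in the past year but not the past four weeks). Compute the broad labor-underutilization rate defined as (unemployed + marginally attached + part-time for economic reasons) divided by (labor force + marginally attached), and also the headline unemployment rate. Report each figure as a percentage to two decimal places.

Broad underutilization rate ≈ 10.65%; headline unemployment rate ≈ 7.21%.

Labor force = 138.94 + 10.80 = 149.74 million.
Numerator = 10.80 + 1.44 + 3.86 = 16.10 million.
Denominator = 149.74 + 1.44 = 151.18 million.
Broad rate = 16.10 / 151.18 = 10.65%.
Headline unemployment rate = 10.80 / 149.74 = 7.21%.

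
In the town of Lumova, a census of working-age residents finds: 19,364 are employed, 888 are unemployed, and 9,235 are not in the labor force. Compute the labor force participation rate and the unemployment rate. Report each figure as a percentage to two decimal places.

Labor force participation rate ≈ 68.68%; unemployment rate ≈ 4.38%.

Labor force = employed + unemployed = 19,364 + 888 = 20,252.
Working-age population = 20,252 + 9,235 = 29,487.
Unemployment rate = 888 / 20,252 = 4.38%.
Labor force participation rate = 20,252 / 29,487 = 68.68%.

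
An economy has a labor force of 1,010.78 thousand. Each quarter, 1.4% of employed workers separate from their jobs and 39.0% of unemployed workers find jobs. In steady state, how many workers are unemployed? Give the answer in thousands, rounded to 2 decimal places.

About 35.03 thousand are unemployed in steady state.

Steady-state unemployment rate u* = s/(s+f) = 1.4/(1.4+39.0) = 0.034653.
Unemployed = u* × labor force = 0.034653 × 1,010.78 ≈ 35.03 thousand.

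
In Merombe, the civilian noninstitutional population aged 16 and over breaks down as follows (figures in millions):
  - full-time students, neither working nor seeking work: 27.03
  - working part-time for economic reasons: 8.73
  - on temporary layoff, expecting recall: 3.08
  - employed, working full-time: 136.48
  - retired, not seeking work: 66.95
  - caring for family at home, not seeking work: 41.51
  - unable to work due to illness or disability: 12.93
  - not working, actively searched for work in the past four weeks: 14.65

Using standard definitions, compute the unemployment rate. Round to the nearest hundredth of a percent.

Employed = 8.73 + 136.48 = 145.21 million (anyone who worked, including part-time for economic reasons, counts as employed).
Unemployed = 3.08 + 14.65 = 17.73 million (jobless and actively searching, or on temporary layoff).
Labor force = 145.21 + 17.73 = 162.94 million.
Unemployment rate = 17.73 / 162.94 = 10.88%.

Unemployment rate ≈ 10.88%.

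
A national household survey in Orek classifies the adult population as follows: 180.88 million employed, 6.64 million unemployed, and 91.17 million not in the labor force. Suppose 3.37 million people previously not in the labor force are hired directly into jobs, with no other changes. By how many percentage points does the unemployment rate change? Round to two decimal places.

The unemployment rate changes by −0.06 percentage points.

Initially, labor force = 180.88 + 6.64 = 187.52 million, so u = 6.64/187.52 = 3.54%.
After the change, employed and labor force both rise by 3.37; unemployed unchanged → E = 184.25, U = 6.64, labor force = 190.89 million.
New unemployment rate = 6.64 / 190.89 = 3.48%.
Change = 3.48% − 3.54% = −0.06 percentage points.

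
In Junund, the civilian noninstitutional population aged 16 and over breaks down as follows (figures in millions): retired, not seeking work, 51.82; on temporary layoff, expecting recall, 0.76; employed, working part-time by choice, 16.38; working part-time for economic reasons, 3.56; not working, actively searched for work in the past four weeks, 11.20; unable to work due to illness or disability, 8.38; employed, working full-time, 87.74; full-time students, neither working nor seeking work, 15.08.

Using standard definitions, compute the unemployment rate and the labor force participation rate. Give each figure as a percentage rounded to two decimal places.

Unemployment rate ≈ 10.00%; labor force participation rate ≈ 61.38%.

Employed = 16.38 + 3.56 + 87.74 = 107.68 million (anyone who worked, including part-time for economic reasons, counts as employed).
Unemployed = 0.76 + 11.20 = 11.96 million (jobless and actively searching, or on temporary layoff).
Labor force = 107.68 + 11.96 = 119.64 million.
Not in labor force = 51.82 + 8.38 + 15.08 = 75.28 million (those not working and not actively searching are outside the labor force).
Civilian working-age population = 119.64 + 75.28 = 194.92 million.
Unemployment rate = 11.96 / 119.64 = 10.00%.
Labor force participation rate = 119.64 / 194.92 = 61.38%.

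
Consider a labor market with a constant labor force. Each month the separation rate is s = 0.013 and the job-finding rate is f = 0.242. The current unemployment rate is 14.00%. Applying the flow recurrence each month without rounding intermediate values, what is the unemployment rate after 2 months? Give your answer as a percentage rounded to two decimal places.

With a fixed labor force, u_{t+1} = u_t + s·(1−u_t) − f·u_t = u_t·(1−s−f) + s.
Here 1−s−f = 0.745 and s = 0.013.
u_1 = 0.140000 × 0.745 + 0.013 = 0.117300.
u_2 = 0.117300 × 0.745 + 0.013 = 0.100388.

Unemployment rate after two months ≈ 10.04%.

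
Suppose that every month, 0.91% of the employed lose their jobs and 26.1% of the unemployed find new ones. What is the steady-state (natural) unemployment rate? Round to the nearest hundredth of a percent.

At steady state the flows balance: s·E = f·U, so U/(E+U) = s/(s+f).
u* = 0.91 / (0.91 + 26.1) = 0.91 / 27.01 = 3.37%.

Steady-state unemployment rate ≈ 3.37%.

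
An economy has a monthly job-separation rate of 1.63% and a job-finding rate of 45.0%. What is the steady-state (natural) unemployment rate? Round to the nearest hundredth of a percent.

Steady-state unemployment rate ≈ 3.50%.

At steady state the flows balance: s·E = f·U, so U/(E+U) = s/(s+f).
u* = 1.63 / (1.63 + 45.0) = 1.63 / 46.63 = 3.50%.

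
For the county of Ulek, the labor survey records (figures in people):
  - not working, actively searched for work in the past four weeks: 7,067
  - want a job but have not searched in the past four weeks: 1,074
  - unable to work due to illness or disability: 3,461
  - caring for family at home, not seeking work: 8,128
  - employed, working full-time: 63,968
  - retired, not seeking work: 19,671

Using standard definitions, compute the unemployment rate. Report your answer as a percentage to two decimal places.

Unemployment rate ≈ 9.95%.

Employed = 63,968.
Unemployed = 7,067.
Labor force = 63,968 + 7,067 = 71,035.
Unemployment rate = 7,067 / 71,035 = 9.95%.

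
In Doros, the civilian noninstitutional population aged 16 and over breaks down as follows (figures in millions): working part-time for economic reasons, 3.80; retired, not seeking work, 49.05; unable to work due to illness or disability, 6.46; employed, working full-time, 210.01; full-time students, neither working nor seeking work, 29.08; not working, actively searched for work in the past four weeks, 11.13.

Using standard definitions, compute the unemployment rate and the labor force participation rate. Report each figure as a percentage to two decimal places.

Unemployment rate ≈ 4.95%; labor force participation rate ≈ 72.67%.

Employed = 3.80 + 210.01 = 213.81 million (anyone who worked, including part-time for economic reasons, counts as employed).
Unemployed = 11.13 million.
Labor force = 213.81 + 11.13 = 224.94 million.
Not in labor force = 49.05 + 6.46 + 29.08 = 84.59 million (those not working and not actively searching are outside the labor force).
Civilian working-age population = 224.94 + 84.59 = 309.53 million.
Unemployment rate = 11.13 / 224.94 = 4.95%.
Labor force participation rate = 224.94 / 309.53 = 72.67%.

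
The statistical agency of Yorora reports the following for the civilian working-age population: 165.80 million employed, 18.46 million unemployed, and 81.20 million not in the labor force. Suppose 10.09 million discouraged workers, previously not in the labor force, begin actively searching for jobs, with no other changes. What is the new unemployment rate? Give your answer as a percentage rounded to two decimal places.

New unemployment rate ≈ 14.69%.

Initially, labor force = 165.80 + 18.46 = 184.26 million, so u = 18.46/184.26 = 10.02%.
After the change, unemployed and labor force both rise by 10.09 → E = 165.80, U = 28.55, labor force = 194.35 million.
New unemployment rate = 28.55 / 194.35 = 14.69%.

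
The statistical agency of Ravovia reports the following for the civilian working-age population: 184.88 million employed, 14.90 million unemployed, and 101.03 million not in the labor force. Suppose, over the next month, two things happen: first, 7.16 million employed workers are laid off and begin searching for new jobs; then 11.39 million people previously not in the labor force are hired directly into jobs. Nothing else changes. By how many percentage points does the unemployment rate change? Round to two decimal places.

The unemployment rate changes by +2.99 percentage points.

Initially, labor force = 184.88 + 14.90 = 199.78 million, so u = 14.90/199.78 = 7.46%.
After the first change, employed falls and unemployed rises by 7.16; labor force unchanged → E = 177.72, U = 22.06, labor force = 199.78 million.
After the second change, employed and labor force both rise by 11.39; unemployed unchanged → E = 189.11, U = 22.06, labor force = 211.17 million.
New unemployment rate = 22.06 / 211.17 = 10.45%.
Change = 10.45% − 7.46% = +2.99 percentage points.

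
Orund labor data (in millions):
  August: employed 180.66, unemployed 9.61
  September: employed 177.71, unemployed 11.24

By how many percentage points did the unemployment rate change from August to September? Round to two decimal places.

August: labor force = 180.66 + 9.61 = 190.27; u = 9.61/190.27 = 5.05%.
September: labor force = 177.71 + 11.24 = 188.95; u = 11.24/188.95 = 5.95%.
Change = 5.95% − 5.05% = +0.90 pp.

The unemployment rate changed by +0.90 percentage points.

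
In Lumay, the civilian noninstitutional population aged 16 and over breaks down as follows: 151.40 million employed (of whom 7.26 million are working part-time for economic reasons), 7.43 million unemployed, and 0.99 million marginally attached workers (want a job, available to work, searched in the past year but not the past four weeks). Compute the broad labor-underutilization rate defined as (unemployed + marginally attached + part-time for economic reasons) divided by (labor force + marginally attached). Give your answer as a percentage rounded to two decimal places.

Labor force = 151.40 + 7.43 = 158.83 million.
Numerator = 7.43 + 0.99 + 7.26 = 15.68 million.
Denominator = 158.83 + 0.99 = 159.82 million.
Broad rate = 15.68 / 159.82 = 9.81%.

Broad underutilization rate ≈ 9.81%.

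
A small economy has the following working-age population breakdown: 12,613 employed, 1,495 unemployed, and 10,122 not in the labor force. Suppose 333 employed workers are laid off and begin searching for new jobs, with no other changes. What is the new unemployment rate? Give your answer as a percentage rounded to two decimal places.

Initially, labor force = 12,613 + 1,495 = 14,108, so u = 1,495/14,108 = 10.60%.
After the change, employed falls and unemployed rises by 333; labor force unchanged → E = 12,280, U = 1,828, labor force = 14,108.
New unemployment rate = 1,828 / 14,108 = 12.96%.

New unemployment rate ≈ 12.96%.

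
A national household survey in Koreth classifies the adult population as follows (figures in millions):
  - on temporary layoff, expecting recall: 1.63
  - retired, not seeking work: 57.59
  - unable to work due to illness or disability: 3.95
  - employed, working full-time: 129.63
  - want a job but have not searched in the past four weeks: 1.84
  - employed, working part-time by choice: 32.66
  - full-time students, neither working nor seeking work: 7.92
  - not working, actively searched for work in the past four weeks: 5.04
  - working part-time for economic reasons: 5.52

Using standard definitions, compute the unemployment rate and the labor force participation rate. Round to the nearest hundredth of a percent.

Employed = 129.63 + 32.66 + 5.52 = 167.81 million (anyone who worked, including part-time for economic reasons, counts as employed).
Unemployed = 1.63 + 5.04 = 6.67 million (jobless and actively searching, or on temporary layoff).
Labor force = 167.81 + 6.67 = 174.48 million.
Not in labor force = 57.59 + 3.95 + 1.84 + 7.92 = 71.30 million (those not working and not actively searching are outside the labor force — including those who want a job but have given up searching).
Civilian working-age population = 174.48 + 71.30 = 245.78 million.
Unemployment rate = 6.67 / 174.48 = 3.82%.
Labor force participation rate = 174.48 / 245.78 = 70.99%.

Unemployment rate ≈ 3.82%; labor force participation rate ≈ 70.99%.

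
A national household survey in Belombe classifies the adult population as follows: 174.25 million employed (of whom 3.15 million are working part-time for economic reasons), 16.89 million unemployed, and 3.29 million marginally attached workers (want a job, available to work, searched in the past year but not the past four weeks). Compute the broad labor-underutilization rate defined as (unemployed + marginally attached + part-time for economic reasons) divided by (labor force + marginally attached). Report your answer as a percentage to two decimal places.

Broad underutilization rate ≈ 12.00%.

Labor force = 174.25 + 16.89 = 191.14 million.
Numerator = 16.89 + 3.29 + 3.15 = 23.33 million.
Denominator = 191.14 + 3.29 = 194.43 million.
Broad rate = 23.33 / 194.43 = 12.00%.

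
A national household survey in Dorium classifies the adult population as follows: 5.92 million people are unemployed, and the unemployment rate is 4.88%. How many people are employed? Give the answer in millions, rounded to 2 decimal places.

Labor force = U / u = 5.92 / 0.0488 ≈ 121.31 million.
Employed = labor force − unemployed = 121.31 − 5.92 = 115.39 million.

About 115.39 million are employed.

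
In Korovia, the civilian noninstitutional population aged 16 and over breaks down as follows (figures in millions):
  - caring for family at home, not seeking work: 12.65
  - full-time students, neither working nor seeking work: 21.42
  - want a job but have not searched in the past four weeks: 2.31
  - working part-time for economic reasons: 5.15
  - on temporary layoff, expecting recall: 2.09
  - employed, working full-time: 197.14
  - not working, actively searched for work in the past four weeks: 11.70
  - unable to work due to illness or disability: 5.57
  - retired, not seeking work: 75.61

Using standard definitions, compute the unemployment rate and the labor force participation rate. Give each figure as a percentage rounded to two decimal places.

Employed = 5.15 + 197.14 = 202.29 million (anyone who worked, including part-time for economic reasons, counts as employed).
Unemployed = 2.09 + 11.70 = 13.79 million (jobless and actively searching, or on temporary layoff).
Labor force = 202.29 + 13.79 = 216.08 million.
Not in labor force = 12.65 + 21.42 + 2.31 + 5.57 + 75.61 = 117.56 million (those not working and not actively searching are outside the labor force — including those who want a job but have given up searching).
Civilian working-age population = 216.08 + 117.56 = 333.64 million.
Unemployment rate = 13.79 / 216.08 = 6.38%.
Labor force participation rate = 216.08 / 333.64 = 64.76%.

Unemployment rate ≈ 6.38%; labor force participation rate ≈ 64.76%.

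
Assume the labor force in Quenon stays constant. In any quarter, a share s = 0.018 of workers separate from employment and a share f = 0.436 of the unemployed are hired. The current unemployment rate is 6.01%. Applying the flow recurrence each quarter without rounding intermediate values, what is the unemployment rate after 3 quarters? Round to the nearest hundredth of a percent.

Unemployment rate after three quarters ≈ 4.30%.

With a fixed labor force, u_{t+1} = u_t + s·(1−u_t) − f·u_t = u_t·(1−s−f) + s.
Here 1−s−f = 0.546 and s = 0.018.
u_1 = 0.060100 × 0.546 + 0.018 = 0.050815.
u_2 = 0.050815 × 0.546 + 0.018 = 0.045745.
u_3 = 0.045745 × 0.546 + 0.018 = 0.042977.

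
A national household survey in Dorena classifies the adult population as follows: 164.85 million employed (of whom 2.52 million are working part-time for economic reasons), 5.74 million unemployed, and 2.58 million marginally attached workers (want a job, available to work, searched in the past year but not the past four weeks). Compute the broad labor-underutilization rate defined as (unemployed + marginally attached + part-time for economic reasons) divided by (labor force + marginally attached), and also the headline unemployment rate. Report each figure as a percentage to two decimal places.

Labor force = 164.85 + 5.74 = 170.59 million.
Numerator = 5.74 + 2.58 + 2.52 = 10.84 million.
Denominator = 170.59 + 2.58 = 173.17 million.
Broad rate = 10.84 / 173.17 = 6.26%.
Headline unemployment rate = 5.74 / 170.59 = 3.36%.

Broad underutilization rate ≈ 6.26%; headline unemployment rate ≈ 3.36%.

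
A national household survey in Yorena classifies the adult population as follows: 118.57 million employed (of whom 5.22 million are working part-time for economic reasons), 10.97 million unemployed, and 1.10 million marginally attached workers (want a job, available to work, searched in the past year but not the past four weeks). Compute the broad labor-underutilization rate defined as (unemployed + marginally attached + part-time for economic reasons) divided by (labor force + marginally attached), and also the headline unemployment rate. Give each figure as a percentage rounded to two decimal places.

Labor force = 118.57 + 10.97 = 129.54 million.
Numerator = 10.97 + 1.10 + 5.22 = 17.29 million.
Denominator = 129.54 + 1.10 = 130.64 million.
Broad rate = 17.29 / 130.64 = 13.23%.
Headline unemployment rate = 10.97 / 129.54 = 8.47%.

Broad underutilization rate ≈ 13.23%; headline unemployment rate ≈ 8.47%.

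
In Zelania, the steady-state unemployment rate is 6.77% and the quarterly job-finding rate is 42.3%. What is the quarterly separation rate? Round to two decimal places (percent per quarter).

Separation rate ≈ 3.07% per quarter.

From u* = s/(s+f): s = u·f/(1−u).
s = 0.0677 × 42.3 / (1 − 0.0677) = 2.8637 / 0.9323 ≈ 3.07% per quarter.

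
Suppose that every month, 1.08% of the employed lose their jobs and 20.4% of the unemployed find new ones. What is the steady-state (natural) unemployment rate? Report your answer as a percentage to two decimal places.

At steady state the flows balance: s·E = f·U, so U/(E+U) = s/(s+f).
u* = 1.08 / (1.08 + 20.4) = 1.08 / 21.48 = 5.03%.

Steady-state unemployment rate ≈ 5.03%.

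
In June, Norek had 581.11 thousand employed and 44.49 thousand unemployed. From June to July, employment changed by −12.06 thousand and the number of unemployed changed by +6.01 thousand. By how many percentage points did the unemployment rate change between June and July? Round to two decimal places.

June: labor force = 581.11 + 44.49 = 625.60; u = 44.49/625.60 = 7.11%.
July: labor force = 569.05 + 50.50 = 619.55; u = 50.50/619.55 = 8.15%.
Change = 8.15% − 7.11% = +1.04 pp.

The unemployment rate changed by +1.04 percentage points.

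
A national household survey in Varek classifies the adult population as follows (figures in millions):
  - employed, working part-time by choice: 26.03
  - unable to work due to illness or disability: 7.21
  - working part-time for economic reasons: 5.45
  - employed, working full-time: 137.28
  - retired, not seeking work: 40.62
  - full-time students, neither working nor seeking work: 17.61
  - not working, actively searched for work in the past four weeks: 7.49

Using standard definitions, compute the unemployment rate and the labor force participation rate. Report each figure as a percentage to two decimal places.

Employed = 26.03 + 5.45 + 137.28 = 168.76 million (anyone who worked, including part-time for economic reasons, counts as employed).
Unemployed = 7.49 million.
Labor force = 168.76 + 7.49 = 176.25 million.
Not in labor force = 7.21 + 40.62 + 17.61 = 65.44 million (those not working and not actively searching are outside the labor force).
Civilian working-age population = 176.25 + 65.44 = 241.69 million.
Unemployment rate = 7.49 / 176.25 = 4.25%.
Labor force participation rate = 176.25 / 241.69 = 72.92%.

Unemployment rate ≈ 4.25%; labor force participation rate ≈ 72.92%.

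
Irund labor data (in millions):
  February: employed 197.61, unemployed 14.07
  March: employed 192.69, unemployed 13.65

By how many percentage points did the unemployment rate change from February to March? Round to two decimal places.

February: labor force = 197.61 + 14.07 = 211.68; u = 14.07/211.68 = 6.65%.
March: labor force = 192.69 + 13.65 = 206.34; u = 13.65/206.34 = 6.62%.
Change = 6.62% − 6.65% = −0.03 pp.

The unemployment rate changed by −0.03 percentage points.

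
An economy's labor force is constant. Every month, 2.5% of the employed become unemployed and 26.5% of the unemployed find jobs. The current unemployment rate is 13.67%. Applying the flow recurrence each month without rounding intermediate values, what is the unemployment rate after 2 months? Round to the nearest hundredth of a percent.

Unemployment rate after two months ≈ 11.17%.

With a fixed labor force, u_{t+1} = u_t + s·(1−u_t) − f·u_t = u_t·(1−s−f) + s.
Here 1−s−f = 0.710 and s = 0.025.
u_1 = 0.136700 × 0.710 + 0.025 = 0.122057.
u_2 = 0.122057 × 0.710 + 0.025 = 0.111660.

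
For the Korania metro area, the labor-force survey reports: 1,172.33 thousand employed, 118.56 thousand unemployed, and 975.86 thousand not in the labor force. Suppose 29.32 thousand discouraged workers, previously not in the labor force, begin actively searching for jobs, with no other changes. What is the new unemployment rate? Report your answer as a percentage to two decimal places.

Initially, labor force = 1,172.33 + 118.56 = 1,290.89 thousand, so u = 118.56/1,290.89 = 9.18%.
After the change, unemployed and labor force both rise by 29.32 → E = 1,172.33, U = 147.88, labor force = 1,320.21 thousand.
New unemployment rate = 147.88 / 1,320.21 = 11.20%.

New unemployment rate ≈ 11.20%.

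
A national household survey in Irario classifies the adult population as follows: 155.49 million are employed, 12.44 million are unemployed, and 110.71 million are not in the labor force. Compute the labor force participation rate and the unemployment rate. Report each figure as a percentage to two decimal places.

Labor force = employed + unemployed = 155.49 + 12.44 = 167.93 million.
Working-age population = 167.93 + 110.71 = 278.64 million.
Unemployment rate = 12.44 / 167.93 = 7.41%.
Labor force participation rate = 167.93 / 278.64 = 60.27%.

Labor force participation rate ≈ 60.27%; unemployment rate ≈ 7.41%.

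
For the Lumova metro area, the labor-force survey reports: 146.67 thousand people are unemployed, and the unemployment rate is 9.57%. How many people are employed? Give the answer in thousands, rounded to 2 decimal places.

About 1,385.93 thousand are employed.

Labor force = U / u = 146.67 / 0.0957 ≈ 1,532.60 thousand.
Employed = labor force − unemployed = 1,532.60 − 146.67 = 1,385.93 thousand.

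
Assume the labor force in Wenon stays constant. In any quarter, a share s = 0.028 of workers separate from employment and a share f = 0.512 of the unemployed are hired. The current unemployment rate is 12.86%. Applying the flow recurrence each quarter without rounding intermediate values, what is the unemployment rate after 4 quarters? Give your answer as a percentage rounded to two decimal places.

With a fixed labor force, u_{t+1} = u_t + s·(1−u_t) − f·u_t = u_t·(1−s−f) + s.
Here 1−s−f = 0.460 and s = 0.028.
u_1 = 0.128600 × 0.460 + 0.028 = 0.087156.
u_2 = 0.087156 × 0.460 + 0.028 = 0.068092.
u_3 = 0.068092 × 0.460 + 0.028 = 0.059322.
u_4 = 0.059322 × 0.460 + 0.028 = 0.055288.

Unemployment rate after four quarters ≈ 5.53%.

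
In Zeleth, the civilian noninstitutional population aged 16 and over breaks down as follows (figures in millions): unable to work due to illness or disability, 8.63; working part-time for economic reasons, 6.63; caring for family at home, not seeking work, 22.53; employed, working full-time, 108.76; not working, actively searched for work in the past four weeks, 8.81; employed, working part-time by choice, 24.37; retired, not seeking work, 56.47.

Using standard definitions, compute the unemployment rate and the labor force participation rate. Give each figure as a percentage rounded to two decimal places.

Unemployment rate ≈ 5.93%; labor force participation rate ≈ 62.90%.

Employed = 6.63 + 108.76 + 24.37 = 139.76 million (anyone who worked, including part-time for economic reasons, counts as employed).
Unemployed = 8.81 million.
Labor force = 139.76 + 8.81 = 148.57 million.
Not in labor force = 8.63 + 22.53 + 56.47 = 87.63 million (those not working and not actively searching are outside the labor force).
Civilian working-age population = 148.57 + 87.63 = 236.20 million.
Unemployment rate = 8.81 / 148.57 = 5.93%.
Labor force participation rate = 148.57 / 236.20 = 62.90%.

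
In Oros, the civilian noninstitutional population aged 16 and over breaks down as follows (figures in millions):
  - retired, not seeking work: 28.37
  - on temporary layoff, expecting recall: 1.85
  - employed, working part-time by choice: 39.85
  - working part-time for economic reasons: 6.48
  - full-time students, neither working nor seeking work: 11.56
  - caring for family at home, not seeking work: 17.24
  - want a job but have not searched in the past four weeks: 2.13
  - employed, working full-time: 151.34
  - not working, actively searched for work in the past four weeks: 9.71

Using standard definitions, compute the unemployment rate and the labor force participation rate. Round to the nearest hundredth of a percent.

Employed = 39.85 + 6.48 + 151.34 = 197.67 million (anyone who worked, including part-time for economic reasons, counts as employed).
Unemployed = 1.85 + 9.71 = 11.56 million (jobless and actively searching, or on temporary layoff).
Labor force = 197.67 + 11.56 = 209.23 million.
Not in labor force = 28.37 + 11.56 + 17.24 + 2.13 = 59.30 million (those not working and not actively searching are outside the labor force — including those who want a job but have given up searching).
Civilian working-age population = 209.23 + 59.30 = 268.53 million.
Unemployment rate = 11.56 / 209.23 = 5.53%.
Labor force participation rate = 209.23 / 268.53 = 77.92%.

Unemployment rate ≈ 5.53%; labor force participation rate ≈ 77.92%.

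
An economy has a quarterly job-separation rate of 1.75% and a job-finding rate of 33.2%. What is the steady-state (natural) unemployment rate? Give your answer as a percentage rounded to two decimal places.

At steady state the flows balance: s·E = f·U, so U/(E+U) = s/(s+f).
u* = 1.75 / (1.75 + 33.2) = 1.75 / 34.95 = 5.01%.

Steady-state unemployment rate ≈ 5.01%.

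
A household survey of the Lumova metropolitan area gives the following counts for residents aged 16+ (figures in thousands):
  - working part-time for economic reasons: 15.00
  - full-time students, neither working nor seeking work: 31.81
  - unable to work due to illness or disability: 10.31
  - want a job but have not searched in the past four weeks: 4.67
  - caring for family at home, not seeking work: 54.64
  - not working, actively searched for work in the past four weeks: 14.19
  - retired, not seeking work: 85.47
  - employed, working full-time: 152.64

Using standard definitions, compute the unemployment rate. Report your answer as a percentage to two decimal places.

Employed = 15.00 + 152.64 = 167.64 thousand (anyone who worked, including part-time for economic reasons, counts as employed).
Unemployed = 14.19 thousand.
Labor force = 167.64 + 14.19 = 181.83 thousand.
Unemployment rate = 14.19 / 181.83 = 7.80%.

Unemployment rate ≈ 7.80%.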